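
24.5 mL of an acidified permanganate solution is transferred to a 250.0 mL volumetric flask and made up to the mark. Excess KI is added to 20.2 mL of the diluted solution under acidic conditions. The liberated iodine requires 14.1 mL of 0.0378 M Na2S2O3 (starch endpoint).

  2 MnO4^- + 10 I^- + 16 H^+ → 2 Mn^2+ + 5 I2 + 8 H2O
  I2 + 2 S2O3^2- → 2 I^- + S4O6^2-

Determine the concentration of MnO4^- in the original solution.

0.0538 M

n(S2O3^2-) = 0.0141 × 0.0378 = 5.33 × 10^-4 mol
n(I2) = n(S2O3^2-)/2 = 2.66 × 10^-4 mol
From the 2:5 ratio, n(MnO4^-) in the aliquot = 2/5 × 2.66 × 10^-4 = 1.07 × 10^-4 mol
[MnO4^-]_dilute = 1.07 × 10^-4 / 0.0202 = 0.00528 mol/L
[MnO4^-]_original = 0.00528 × 250.0/24.5 = 0.0538 mol/L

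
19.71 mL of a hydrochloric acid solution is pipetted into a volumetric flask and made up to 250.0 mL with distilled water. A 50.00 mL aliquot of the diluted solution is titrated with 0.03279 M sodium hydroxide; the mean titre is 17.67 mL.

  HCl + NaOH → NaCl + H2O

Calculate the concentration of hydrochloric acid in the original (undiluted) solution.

0.1470 M

n(NaOH) = 0.01767 × 0.03279 = 5.794 × 10^-4 mol
n(HCl) in the aliquot = 5.794 × 10^-4 mol (1:1 ratio)
[HCl]_dilute = 5.794 × 10^-4 / 0.05000 = 0.01159 mol/L
Dilution factor = 250.0 / 19.71 = 12.68
[HCl]_stock = 0.01159 × 12.68 = 0.1470 mol/L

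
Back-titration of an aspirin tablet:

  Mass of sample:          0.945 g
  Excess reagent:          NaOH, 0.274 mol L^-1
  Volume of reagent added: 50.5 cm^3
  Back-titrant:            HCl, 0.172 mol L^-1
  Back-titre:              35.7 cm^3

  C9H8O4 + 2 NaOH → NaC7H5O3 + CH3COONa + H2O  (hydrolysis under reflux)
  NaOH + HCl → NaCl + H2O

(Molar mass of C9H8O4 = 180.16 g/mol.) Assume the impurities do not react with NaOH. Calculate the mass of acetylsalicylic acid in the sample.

0.693 g

n(NaOH) added = 0.0505 × 0.274 = 0.0138 mol
n(HCl) used in back-titration = 0.0357 × 0.172 = 6.14 × 10^-3 mol
n(NaOH) left over = 6.14 × 10^-3 mol (1:1 ratio)
n(NaOH) consumed by analyte = 0.0138 − 6.14 × 10^-3 = 7.70 × 10^-3 mol
From the 1:2 ratio, n(C9H8O4) = 1/2 × 7.70 × 10^-3 = 3.85 × 10^-3 mol
mass of C9H8O4 = 3.85 × 10^-3 × 180.16 = 0.693 g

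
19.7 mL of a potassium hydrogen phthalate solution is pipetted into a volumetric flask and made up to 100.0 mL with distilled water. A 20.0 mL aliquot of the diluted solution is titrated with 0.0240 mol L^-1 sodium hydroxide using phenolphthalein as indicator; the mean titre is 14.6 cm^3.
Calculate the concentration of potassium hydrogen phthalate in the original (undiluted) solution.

KHC8H4O4 + NaOH → KNaC8H4O4 + H2O
n(NaOH) = 0.0146 × 0.0240 = 3.50 × 10^-4 mol
n(KHC8H4O4) in the aliquot = 3.50 × 10^-4 mol (1:1 ratio)
[KHC8H4O4]_dilute = 3.50 × 10^-4 / 0.0200 = 0.0175 mol/L
Dilution factor = 100.0 / 19.7 = 5.076
[KHC8H4O4]_stock = 0.0175 × 5.076 = 0.0889 mol/L

0.0889 mol/L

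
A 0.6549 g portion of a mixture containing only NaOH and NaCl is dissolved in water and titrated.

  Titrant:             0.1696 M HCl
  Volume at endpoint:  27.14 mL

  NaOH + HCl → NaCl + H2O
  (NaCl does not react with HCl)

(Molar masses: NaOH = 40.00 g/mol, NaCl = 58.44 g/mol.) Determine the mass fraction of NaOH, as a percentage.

n(HCl) = 0.02714 × 0.1696 = 4.603 × 10^-3 mol
Let x = n(NaOH), y = n(NaCl).
Titrant: 1x = 4.603 × 10^-3;  mass: 40.00x + 58.44y = 0.6549
Solving, x = 4.603 × 10^-3 mol, y = 8.056 × 10^-3 mol
mass of NaOH = 4.603 × 10^-3 × 40.00 = 0.1841 g
% NaOH = 0.1841 / 0.6549 × 100 = 28.11 %

28.11 %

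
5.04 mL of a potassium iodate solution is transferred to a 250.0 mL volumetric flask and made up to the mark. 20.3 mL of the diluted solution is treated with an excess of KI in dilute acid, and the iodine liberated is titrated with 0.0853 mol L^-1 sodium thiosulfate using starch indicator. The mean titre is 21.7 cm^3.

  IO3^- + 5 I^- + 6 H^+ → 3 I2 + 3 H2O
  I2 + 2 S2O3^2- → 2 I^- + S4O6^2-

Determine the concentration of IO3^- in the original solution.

0.754 mol/L

n(S2O3^2-) = 0.0217 × 0.0853 = 1.85 × 10^-3 mol
n(I2) = n(S2O3^2-)/2 = 9.26 × 10^-4 mol
From the 1:3 ratio, n(IO3^-) in the aliquot = 1/3 × 9.26 × 10^-4 = 3.09 × 10^-4 mol
[IO3^-]_dilute = 3.09 × 10^-4 / 0.0203 = 0.0152 mol/L
[IO3^-]_original = 0.0152 × 250.0/5.04 = 0.754 mol/L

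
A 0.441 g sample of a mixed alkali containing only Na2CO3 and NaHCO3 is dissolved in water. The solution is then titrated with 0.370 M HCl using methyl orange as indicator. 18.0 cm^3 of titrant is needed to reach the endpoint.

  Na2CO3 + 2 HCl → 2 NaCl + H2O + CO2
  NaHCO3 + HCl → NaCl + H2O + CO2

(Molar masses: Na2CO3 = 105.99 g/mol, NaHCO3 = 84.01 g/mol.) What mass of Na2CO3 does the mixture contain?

n(HCl) = 0.0180 × 0.370 = 6.66 × 10^-3 mol
Let x = n(Na2CO3), y = n(NaHCO3).
Titrant: 2x + 1y = 6.66 × 10^-3;  mass: 105.99x + 84.01y = 0.441
Solving, x = 1.91 × 10^-3 mol, y = 2.84 × 10^-3 mol
mass of Na2CO3 = 1.91 × 10^-3 × 105.99 = 0.202 g

0.202 g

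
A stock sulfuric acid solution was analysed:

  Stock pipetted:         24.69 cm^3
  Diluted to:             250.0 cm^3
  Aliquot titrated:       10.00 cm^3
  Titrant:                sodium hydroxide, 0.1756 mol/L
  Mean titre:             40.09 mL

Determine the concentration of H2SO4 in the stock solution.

H2SO4 + 2 NaOH → Na2SO4 + 2 H2O
n(NaOH) = 0.04009 × 0.1756 = 7.040 × 10^-3 mol
From the 1:2 ratio, n(H2SO4) in the aliquot = 1/2 × 7.040 × 10^-3 = 3.520 × 10^-3 mol
[H2SO4]_dilute = 3.520 × 10^-3 / 0.01000 = 0.3520 mol/L
Dilution factor = 250.0 / 24.69 = 10.13
[H2SO4]_stock = 0.3520 × 10.13 = 3.564 mol/L

3.564 mol/L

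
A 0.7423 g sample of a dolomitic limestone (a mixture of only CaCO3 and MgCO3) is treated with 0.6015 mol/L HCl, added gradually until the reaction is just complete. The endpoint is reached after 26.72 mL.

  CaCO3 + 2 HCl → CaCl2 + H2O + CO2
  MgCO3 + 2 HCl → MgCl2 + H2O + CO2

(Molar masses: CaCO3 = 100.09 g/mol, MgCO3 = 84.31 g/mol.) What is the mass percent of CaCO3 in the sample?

n(HCl) = 0.02672 × 0.6015 = 0.01607 mol
Let x = n(CaCO3), y = n(MgCO3).
Titrant: 2x + 2y = 0.01607;  mass: 100.09x + 84.31y = 0.7423
Solving, x = 4.105 × 10^-3 mol, y = 3.931 × 10^-3 mol
mass of CaCO3 = 4.105 × 10^-3 × 100.09 = 0.4109 g
% CaCO3 = 0.4109 / 0.7423 × 100 = 55.35 %

55.35 %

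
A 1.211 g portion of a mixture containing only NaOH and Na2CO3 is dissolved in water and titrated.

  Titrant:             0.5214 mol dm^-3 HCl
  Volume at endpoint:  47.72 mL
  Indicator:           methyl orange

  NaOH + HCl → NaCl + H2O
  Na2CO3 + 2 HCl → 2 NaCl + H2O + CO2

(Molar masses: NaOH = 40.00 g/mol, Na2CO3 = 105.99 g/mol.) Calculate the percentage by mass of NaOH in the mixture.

27.34 %

n(HCl) = 0.04772 × 0.5214 = 0.02488 mol
Let x = n(NaOH), y = n(Na2CO3).
Titrant: 1x + 2y = 0.02488;  mass: 40.00x + 105.99y = 1.211
Solving, x = 8.279 × 10^-3 mol, y = 8.301 × 10^-3 mol
mass of NaOH = 8.279 × 10^-3 × 40.00 = 0.3311 g
% NaOH = 0.3311 / 1.211 × 100 = 27.34 %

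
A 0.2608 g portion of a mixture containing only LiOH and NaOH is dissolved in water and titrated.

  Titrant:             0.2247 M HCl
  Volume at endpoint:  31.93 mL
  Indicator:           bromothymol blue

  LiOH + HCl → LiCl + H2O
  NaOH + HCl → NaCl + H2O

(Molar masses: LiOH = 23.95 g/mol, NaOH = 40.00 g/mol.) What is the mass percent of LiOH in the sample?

14.98 %

n(HCl) = 0.03193 × 0.2247 = 7.175 × 10^-3 mol
Let x = n(LiOH), y = n(NaOH).
Titrant: 1x + 1y = 7.175 × 10^-3;  mass: 23.95x + 40.00y = 0.2608
Solving, x = 1.632 × 10^-3 mol, y = 5.543 × 10^-3 mol
mass of LiOH = 1.632 × 10^-3 × 23.95 = 0.03908 g
% LiOH = 0.03908 / 0.2608 × 100 = 14.98 %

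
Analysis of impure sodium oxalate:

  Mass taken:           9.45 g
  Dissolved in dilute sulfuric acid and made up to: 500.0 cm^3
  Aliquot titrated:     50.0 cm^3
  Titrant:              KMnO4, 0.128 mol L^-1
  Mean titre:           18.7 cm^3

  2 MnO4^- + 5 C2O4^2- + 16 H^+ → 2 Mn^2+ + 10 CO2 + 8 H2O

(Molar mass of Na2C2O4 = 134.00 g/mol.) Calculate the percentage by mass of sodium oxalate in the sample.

n(KMnO4) per titration = 0.0187 × 0.128 = 2.39 × 10^-3 mol
From the 5:2 ratio, n(Na2C2O4) in each aliquot = 5/2 × 2.39 × 10^-3 = 5.98 × 10^-3 mol
n(Na2C2O4) in the whole flask = 5.98 × 10^-3 × 500.0/50.0 = 0.0598 mol
mass of Na2C2O4 = 0.0598 × 134.00 = 8.02 g
% Na2C2O4 = 8.02 / 9.45 × 100 = 84.9 %

84.9 %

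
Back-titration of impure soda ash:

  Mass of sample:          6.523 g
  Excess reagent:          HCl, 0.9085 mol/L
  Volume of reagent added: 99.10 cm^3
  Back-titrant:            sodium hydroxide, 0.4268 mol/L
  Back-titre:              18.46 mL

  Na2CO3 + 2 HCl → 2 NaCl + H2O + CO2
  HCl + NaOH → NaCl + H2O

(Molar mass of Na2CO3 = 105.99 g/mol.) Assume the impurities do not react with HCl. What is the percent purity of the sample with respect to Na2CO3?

66.74 %

n(HCl) added = 0.09910 × 0.9085 = 0.09003 mol
n(NaOH) used in back-titration = 0.01846 × 0.4268 = 7.879 × 10^-3 mol
n(HCl) left over = 7.879 × 10^-3 mol (1:1 ratio)
n(HCl) consumed by analyte = 0.09003 − 7.879 × 10^-3 = 0.08215 mol
From the 1:2 ratio, n(Na2CO3) = 1/2 × 0.08215 = 0.04108 mol
mass of Na2CO3 = 0.04108 × 105.99 = 4.354 g
% Na2CO3 = 4.354 / 6.523 × 100 = 66.74 %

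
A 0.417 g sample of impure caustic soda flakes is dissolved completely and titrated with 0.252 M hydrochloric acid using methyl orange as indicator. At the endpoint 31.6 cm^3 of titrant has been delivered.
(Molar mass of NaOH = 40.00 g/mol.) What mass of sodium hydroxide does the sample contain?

0.319 g

NaOH + HCl → NaCl + H2O
n(HCl) = 0.0316 L × 0.252 mol/L = 7.96 × 10^-3 mol
n(NaOH) = 7.96 × 10^-3 mol (1:1 ratio)
mass of NaOH = 7.96 × 10^-3 × 40.00 g/mol = 0.319 g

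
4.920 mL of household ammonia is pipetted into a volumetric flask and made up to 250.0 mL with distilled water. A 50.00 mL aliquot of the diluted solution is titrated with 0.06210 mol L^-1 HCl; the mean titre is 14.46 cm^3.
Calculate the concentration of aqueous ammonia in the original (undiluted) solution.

NH3 + HCl → NH4Cl
n(HCl) = 0.01446 × 0.06210 = 8.980 × 10^-4 mol
n(NH3) in the aliquot = 8.980 × 10^-4 mol (1:1 ratio)
[NH3]_dilute = 8.980 × 10^-4 / 0.05000 = 0.01796 mol/L
Dilution factor = 250.0 / 4.920 = 50.81
[NH3]_stock = 0.01796 × 50.81 = 0.9126 mol/L

0.9126 mol/L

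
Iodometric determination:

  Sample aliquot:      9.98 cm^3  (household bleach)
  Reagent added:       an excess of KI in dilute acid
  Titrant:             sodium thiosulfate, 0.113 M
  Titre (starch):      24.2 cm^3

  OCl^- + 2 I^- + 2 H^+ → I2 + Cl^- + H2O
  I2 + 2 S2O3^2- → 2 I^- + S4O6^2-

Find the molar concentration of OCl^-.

n(S2O3^2-) = 0.0242 × 0.113 = 2.73 × 10^-3 mol
n(I2) = n(S2O3^2-)/2 = 1.37 × 10^-3 mol
n(OCl^-) in the aliquot = 1.37 × 10^-3 mol (1:1 ratio)
[OCl^-] = 1.37 × 10^-3 / 0.00998 = 0.137 mol/L

0.137 M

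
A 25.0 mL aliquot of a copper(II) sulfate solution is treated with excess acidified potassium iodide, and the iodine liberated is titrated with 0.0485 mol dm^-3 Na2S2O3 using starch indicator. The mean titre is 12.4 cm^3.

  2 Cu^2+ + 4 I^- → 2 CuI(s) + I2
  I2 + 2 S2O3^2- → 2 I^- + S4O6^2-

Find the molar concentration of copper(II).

n(S2O3^2-) = 0.0124 × 0.0485 = 6.01 × 10^-4 mol
n(I2) = n(S2O3^2-)/2 = 3.01 × 10^-4 mol
From the 2:1 ratio, n(Cu2+) in the aliquot = 2/1 × 3.01 × 10^-4 = 6.01 × 10^-4 mol
[Cu2+] = 6.01 × 10^-4 / 0.0250 = 0.0241 mol/L

0.0241 mol/L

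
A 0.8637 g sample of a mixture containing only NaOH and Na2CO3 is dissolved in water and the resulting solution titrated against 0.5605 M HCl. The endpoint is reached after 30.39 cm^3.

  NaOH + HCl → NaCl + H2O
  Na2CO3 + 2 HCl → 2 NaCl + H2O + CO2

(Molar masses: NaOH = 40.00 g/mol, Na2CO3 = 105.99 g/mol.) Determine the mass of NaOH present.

n(HCl) = 0.03039 × 0.5605 = 0.01703 mol
Let x = n(NaOH), y = n(Na2CO3).
Titrant: 1x + 2y = 0.01703;  mass: 40.00x + 105.99y = 0.8637
Solving, x = 3.001 × 10^-3 mol, y = 7.016 × 10^-3 mol
mass of NaOH = 3.001 × 10^-3 × 40.00 = 0.1200 g

0.1200 g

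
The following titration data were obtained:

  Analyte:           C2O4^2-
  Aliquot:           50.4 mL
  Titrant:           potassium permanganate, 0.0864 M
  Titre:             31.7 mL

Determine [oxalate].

2 MnO4^- + 5 C2O4^2- + 16 H^+ → 2 Mn^2+ + 10 CO2 + 8 H2O
n(KMnO4) = 0.0317 L × 0.0864 mol/L = 2.74 × 10^-3 mol
From the 5:2 mole ratio, n(C2O4^2-) = 5/2 × 2.74 × 10^-3 = 6.85 × 10^-3 mol
[C2O4^2-] = 6.85 × 10^-3 mol / 0.0504 L = 0.136 mol/L

0.136 M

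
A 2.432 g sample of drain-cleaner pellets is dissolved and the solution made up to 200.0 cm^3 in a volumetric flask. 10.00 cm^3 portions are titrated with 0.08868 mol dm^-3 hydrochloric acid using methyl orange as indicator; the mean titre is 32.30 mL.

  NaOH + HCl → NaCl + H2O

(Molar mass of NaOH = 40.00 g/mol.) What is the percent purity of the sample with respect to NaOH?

94.22 %

n(HCl) per titration = 0.03230 × 0.08868 = 2.864 × 10^-3 mol
n(NaOH) in each aliquot = 2.864 × 10^-3 mol (1:1 ratio)
n(NaOH) in the whole flask = 2.864 × 10^-3 × 200.0/10.00 = 0.05729 mol
mass of NaOH = 0.05729 × 40.00 = 2.291 g
% NaOH = 2.291 / 2.432 × 100 = 94.22 %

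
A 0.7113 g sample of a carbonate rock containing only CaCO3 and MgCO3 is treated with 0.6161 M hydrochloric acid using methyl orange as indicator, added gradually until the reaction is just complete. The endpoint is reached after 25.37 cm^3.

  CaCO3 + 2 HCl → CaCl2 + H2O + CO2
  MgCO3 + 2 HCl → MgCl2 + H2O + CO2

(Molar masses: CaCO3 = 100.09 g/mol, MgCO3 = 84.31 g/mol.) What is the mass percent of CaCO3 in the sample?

46.72 %

n(HCl) = 0.02537 × 0.6161 = 0.01563 mol
Let x = n(CaCO3), y = n(MgCO3).
Titrant: 2x + 2y = 0.01563;  mass: 100.09x + 84.31y = 0.7113
Solving, x = 3.321 × 10^-3 mol, y = 4.495 × 10^-3 mol
mass of CaCO3 = 3.321 × 10^-3 × 100.09 = 0.3324 g
% CaCO3 = 0.3324 / 0.7113 × 100 = 46.72 %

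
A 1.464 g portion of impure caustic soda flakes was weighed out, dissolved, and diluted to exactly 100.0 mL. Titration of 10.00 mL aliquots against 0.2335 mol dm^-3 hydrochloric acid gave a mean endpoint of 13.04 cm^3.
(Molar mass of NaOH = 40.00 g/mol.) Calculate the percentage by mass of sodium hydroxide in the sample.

NaOH + HCl → NaCl + H2O
n(HCl) per titration = 0.01304 × 0.2335 = 3.045 × 10^-3 mol
n(NaOH) in each aliquot = 3.045 × 10^-3 mol (1:1 ratio)
n(NaOH) in the whole flask = 3.045 × 10^-3 × 100.0/10.00 = 0.03045 mol
mass of NaOH = 0.03045 × 40.00 = 1.218 g
% NaOH = 1.218 / 1.464 × 100 = 83.19 %

83.19 %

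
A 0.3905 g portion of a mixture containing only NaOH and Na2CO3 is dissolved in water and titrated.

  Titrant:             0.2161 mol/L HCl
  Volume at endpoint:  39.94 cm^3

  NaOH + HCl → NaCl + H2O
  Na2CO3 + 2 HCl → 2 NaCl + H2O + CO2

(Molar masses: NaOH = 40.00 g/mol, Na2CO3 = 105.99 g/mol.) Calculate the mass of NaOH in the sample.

n(HCl) = 0.03994 × 0.2161 = 8.631 × 10^-3 mol
Let x = n(NaOH), y = n(Na2CO3).
Titrant: 1x + 2y = 8.631 × 10^-3;  mass: 40.00x + 105.99y = 0.3905
Solving, x = 5.148 × 10^-3 mol, y = 1.741 × 10^-3 mol
mass of NaOH = 5.148 × 10^-3 × 40.00 = 0.2059 g

0.2059 g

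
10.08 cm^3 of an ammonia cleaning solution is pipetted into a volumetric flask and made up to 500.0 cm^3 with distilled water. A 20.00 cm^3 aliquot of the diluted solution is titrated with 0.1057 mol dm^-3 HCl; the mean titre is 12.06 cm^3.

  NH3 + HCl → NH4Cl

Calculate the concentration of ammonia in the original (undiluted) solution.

3.162 mol/L

n(HCl) = 0.01206 × 0.1057 = 1.275 × 10^-3 mol
n(NH3) in the aliquot = 1.275 × 10^-3 mol (1:1 ratio)
[NH3]_dilute = 1.275 × 10^-3 / 0.02000 = 0.06374 mol/L
Dilution factor = 500.0 / 10.08 = 49.60
[NH3]_stock = 0.06374 × 49.60 = 3.162 mol/L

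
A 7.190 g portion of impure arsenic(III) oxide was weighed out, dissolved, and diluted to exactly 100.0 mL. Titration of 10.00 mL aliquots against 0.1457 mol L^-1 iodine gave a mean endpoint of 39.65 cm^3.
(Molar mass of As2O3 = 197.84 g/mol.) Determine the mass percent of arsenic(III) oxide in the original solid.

As2O3 + 2 I2 + 2 H2O → As2O5 + 4 HI
n(I2) per titration = 0.03965 × 0.1457 = 5.777 × 10^-3 mol
From the 1:2 ratio, n(As2O3) in each aliquot = 1/2 × 5.777 × 10^-3 = 2.889 × 10^-3 mol
n(As2O3) in the whole flask = 2.889 × 10^-3 × 100.0/10.00 = 0.02889 mol
mass of As2O3 = 0.02889 × 197.84 = 5.715 g
% As2O3 = 5.715 / 7.190 × 100 = 79.48 %

79.48 %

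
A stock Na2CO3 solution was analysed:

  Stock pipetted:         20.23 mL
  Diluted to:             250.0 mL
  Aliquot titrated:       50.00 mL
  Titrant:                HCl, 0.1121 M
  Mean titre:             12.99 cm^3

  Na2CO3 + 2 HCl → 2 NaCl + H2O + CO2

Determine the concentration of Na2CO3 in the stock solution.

n(HCl) = 0.01299 × 0.1121 = 1.456 × 10^-3 mol
From the 1:2 ratio, n(Na2CO3) in the aliquot = 1/2 × 1.456 × 10^-3 = 7.281 × 10^-4 mol
[Na2CO3]_dilute = 7.281 × 10^-4 / 0.05000 = 0.01456 mol/L
Dilution factor = 250.0 / 20.23 = 12.36
[Na2CO3]_stock = 0.01456 × 12.36 = 0.1800 mol/L

0.1800 M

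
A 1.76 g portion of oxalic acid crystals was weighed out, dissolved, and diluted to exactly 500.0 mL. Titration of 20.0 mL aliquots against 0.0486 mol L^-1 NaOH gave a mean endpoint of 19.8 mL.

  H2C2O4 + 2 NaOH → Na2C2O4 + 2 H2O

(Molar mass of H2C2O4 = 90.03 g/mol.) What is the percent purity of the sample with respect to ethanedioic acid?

61.5 %

n(NaOH) per titration = 0.0198 × 0.0486 = 9.62 × 10^-4 mol
From the 1:2 ratio, n(H2C2O4) in each aliquot = 1/2 × 9.62 × 10^-4 = 4.81 × 10^-4 mol
n(H2C2O4) in the whole flask = 4.81 × 10^-4 × 500.0/20.0 = 0.0120 mol
mass of H2C2O4 = 0.0120 × 90.03 = 1.08 g
% H2C2O4 = 1.08 / 1.76 × 100 = 61.5 %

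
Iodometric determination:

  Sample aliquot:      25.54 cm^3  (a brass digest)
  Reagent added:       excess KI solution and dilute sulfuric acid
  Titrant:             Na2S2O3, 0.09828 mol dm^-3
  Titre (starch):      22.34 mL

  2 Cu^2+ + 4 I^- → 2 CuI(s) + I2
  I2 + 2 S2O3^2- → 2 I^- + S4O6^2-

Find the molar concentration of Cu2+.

0.08597 mol/L

n(S2O3^2-) = 0.02234 × 0.09828 = 2.196 × 10^-3 mol
n(I2) = n(S2O3^2-)/2 = 1.098 × 10^-3 mol
From the 2:1 ratio, n(Cu2+) in the aliquot = 2/1 × 1.098 × 10^-3 = 2.196 × 10^-3 mol
[Cu2+] = 2.196 × 10^-3 / 0.02554 = 0.08597 mol/L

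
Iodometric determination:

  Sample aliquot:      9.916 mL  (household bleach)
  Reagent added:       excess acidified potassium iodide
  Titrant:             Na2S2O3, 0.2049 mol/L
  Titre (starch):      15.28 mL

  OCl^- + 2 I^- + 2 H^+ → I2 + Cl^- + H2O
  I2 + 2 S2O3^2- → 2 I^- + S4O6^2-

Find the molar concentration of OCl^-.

0.1579 mol/L

n(S2O3^2-) = 0.01528 × 0.2049 = 3.131 × 10^-3 mol
n(I2) = n(S2O3^2-)/2 = 1.565 × 10^-3 mol
n(OCl^-) in the aliquot = 1.565 × 10^-3 mol (1:1 ratio)
[OCl^-] = 1.565 × 10^-3 / 0.009916 = 0.1579 mol/L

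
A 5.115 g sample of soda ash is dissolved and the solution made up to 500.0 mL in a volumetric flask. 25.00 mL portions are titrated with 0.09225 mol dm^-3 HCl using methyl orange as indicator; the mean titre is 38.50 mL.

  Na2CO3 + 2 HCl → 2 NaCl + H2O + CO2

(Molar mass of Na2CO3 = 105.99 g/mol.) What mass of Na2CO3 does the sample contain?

n(HCl) per titration = 0.03850 × 0.09225 = 3.552 × 10^-3 mol
From the 1:2 ratio, n(Na2CO3) in each aliquot = 1/2 × 3.552 × 10^-3 = 1.776 × 10^-3 mol
n(Na2CO3) in the whole flask = 1.776 × 10^-3 × 500.0/25.00 = 0.03552 mol
mass of Na2CO3 = 0.03552 × 105.99 = 3.764 g

3.764 g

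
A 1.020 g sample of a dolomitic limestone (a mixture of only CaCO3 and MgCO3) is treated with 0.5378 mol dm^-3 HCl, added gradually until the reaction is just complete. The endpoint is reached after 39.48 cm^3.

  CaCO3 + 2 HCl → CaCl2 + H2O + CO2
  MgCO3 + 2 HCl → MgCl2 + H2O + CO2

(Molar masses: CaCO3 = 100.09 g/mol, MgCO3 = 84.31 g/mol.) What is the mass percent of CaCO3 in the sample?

77.70 %

n(HCl) = 0.03948 × 0.5378 = 0.02123 mol
Let x = n(CaCO3), y = n(MgCO3).
Titrant: 2x + 2y = 0.02123;  mass: 100.09x + 84.31y = 1.020
Solving, x = 7.918 × 10^-3 mol, y = 2.698 × 10^-3 mol
mass of CaCO3 = 7.918 × 10^-3 × 100.09 = 0.7925 g
% CaCO3 = 0.7925 / 1.020 × 100 = 77.70 %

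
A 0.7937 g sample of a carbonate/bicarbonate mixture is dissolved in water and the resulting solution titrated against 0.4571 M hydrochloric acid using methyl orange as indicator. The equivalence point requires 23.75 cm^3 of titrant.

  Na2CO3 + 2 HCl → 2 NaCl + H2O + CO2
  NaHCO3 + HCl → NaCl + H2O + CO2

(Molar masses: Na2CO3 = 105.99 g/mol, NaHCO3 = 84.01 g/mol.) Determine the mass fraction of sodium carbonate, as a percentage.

n(HCl) = 0.02375 × 0.4571 = 0.01086 mol
Let x = n(Na2CO3), y = n(NaHCO3).
Titrant: 2x + 1y = 0.01086;  mass: 105.99x + 84.01y = 0.7937
Solving, x = 1.908 × 10^-3 mol, y = 7.041 × 10^-3 mol
mass of Na2CO3 = 1.908 × 10^-3 × 105.99 = 0.2022 g
% Na2CO3 = 0.2022 / 0.7937 × 100 = 25.47 %

25.47 %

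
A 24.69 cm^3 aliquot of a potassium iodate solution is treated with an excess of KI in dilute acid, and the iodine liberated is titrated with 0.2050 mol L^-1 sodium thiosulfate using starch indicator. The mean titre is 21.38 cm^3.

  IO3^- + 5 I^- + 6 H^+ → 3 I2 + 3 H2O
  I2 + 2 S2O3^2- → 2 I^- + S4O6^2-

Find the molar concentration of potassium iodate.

0.02959 mol/L

n(S2O3^2-) = 0.02138 × 0.2050 = 4.383 × 10^-3 mol
n(I2) = n(S2O3^2-)/2 = 2.191 × 10^-3 mol
From the 1:3 ratio, n(IO3^-) in the aliquot = 1/3 × 2.191 × 10^-3 = 7.305 × 10^-4 mol
[IO3^-] = 7.305 × 10^-4 / 0.02469 = 0.02959 mol/L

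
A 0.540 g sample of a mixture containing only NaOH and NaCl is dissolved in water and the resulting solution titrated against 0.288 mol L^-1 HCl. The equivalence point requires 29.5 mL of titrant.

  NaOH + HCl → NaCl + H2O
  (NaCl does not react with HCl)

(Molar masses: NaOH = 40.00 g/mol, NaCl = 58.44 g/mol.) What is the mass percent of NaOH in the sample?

n(HCl) = 0.0295 × 0.288 = 8.50 × 10^-3 mol
Let x = n(NaOH), y = n(NaCl).
Titrant: 1x = 8.50 × 10^-3;  mass: 40.00x + 58.44y = 0.540
Solving, x = 8.50 × 10^-3 mol, y = 3.43 × 10^-3 mol
mass of NaOH = 8.50 × 10^-3 × 40.00 = 0.340 g
% NaOH = 0.340 / 0.540 × 100 = 62.9 %

62.9 %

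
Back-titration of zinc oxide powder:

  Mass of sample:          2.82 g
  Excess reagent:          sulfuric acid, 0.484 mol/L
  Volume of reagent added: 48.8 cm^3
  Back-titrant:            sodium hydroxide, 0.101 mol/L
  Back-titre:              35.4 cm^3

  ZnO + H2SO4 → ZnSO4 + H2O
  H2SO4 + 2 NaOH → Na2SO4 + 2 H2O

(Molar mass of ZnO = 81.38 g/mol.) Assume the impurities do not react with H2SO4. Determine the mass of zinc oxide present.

n(H2SO4) added = 0.0488 × 0.484 = 0.0236 mol
n(NaOH) used in back-titration = 0.0354 × 0.101 = 3.58 × 10^-3 mol
From the 1:2 ratio, n(H2SO4) left over = 1/2 × 3.58 × 10^-3 = 1.79 × 10^-3 mol
n(H2SO4) consumed by analyte = 0.0236 − 1.79 × 10^-3 = 0.0218 mol
n(ZnO) = 0.0218 mol (1:1 ratio)
mass of ZnO = 0.0218 × 81.38 = 1.78 g

1.78 g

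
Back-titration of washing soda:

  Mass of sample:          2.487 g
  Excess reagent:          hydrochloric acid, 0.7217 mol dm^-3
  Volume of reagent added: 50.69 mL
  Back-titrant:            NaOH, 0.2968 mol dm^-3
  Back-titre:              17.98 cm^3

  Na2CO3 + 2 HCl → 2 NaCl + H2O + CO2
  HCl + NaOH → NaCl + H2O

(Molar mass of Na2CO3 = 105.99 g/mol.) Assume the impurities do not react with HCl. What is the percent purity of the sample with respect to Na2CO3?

n(HCl) added = 0.05069 × 0.7217 = 0.03658 mol
n(NaOH) used in back-titration = 0.01798 × 0.2968 = 5.336 × 10^-3 mol
n(HCl) left over = 5.336 × 10^-3 mol (1:1 ratio)
n(HCl) consumed by analyte = 0.03658 − 5.336 × 10^-3 = 0.03125 mol
From the 1:2 ratio, n(Na2CO3) = 1/2 × 0.03125 = 0.01562 mol
mass of Na2CO3 = 0.01562 × 105.99 = 1.656 g
% Na2CO3 = 1.656 / 2.487 × 100 = 66.58 %

66.58 %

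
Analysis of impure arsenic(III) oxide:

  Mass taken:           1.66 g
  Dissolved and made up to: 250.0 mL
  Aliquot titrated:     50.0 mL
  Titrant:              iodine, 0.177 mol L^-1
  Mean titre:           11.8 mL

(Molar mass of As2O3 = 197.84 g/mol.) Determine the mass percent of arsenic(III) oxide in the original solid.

62.2 %

As2O3 + 2 I2 + 2 H2O → As2O5 + 4 HI
n(I2) per titration = 0.0118 × 0.177 = 2.09 × 10^-3 mol
From the 1:2 ratio, n(As2O3) in each aliquot = 1/2 × 2.09 × 10^-3 = 1.04 × 10^-3 mol
n(As2O3) in the whole flask = 1.04 × 10^-3 × 250.0/50.0 = 5.22 × 10^-3 mol
mass of As2O3 = 5.22 × 10^-3 × 197.84 = 1.03 g
% As2O3 = 1.03 / 1.66 × 100 = 62.2 %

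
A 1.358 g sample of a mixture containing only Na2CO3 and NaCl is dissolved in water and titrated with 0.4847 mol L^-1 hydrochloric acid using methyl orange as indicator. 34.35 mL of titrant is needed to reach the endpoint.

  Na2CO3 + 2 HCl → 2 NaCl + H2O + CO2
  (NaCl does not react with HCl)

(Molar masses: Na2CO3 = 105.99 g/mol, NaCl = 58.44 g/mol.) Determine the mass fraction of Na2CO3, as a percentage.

64.97 %

n(HCl) = 0.03435 × 0.4847 = 0.01665 mol
Let x = n(Na2CO3), y = n(NaCl).
Titrant: 2x = 0.01665;  mass: 105.99x + 58.44y = 1.358
Solving, x = 8.325 × 10^-3 mol, y = 8.139 × 10^-3 mol
mass of Na2CO3 = 8.325 × 10^-3 × 105.99 = 0.8823 g
% Na2CO3 = 0.8823 / 1.358 × 100 = 64.97 %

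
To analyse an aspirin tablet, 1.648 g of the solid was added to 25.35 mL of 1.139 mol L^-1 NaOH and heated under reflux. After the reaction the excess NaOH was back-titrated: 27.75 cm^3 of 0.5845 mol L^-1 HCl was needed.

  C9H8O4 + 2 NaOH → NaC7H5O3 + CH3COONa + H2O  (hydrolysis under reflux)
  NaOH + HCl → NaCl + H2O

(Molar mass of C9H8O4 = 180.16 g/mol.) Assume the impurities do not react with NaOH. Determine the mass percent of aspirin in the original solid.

69.17 %

n(NaOH) added = 0.02535 × 1.139 = 0.02887 mol
n(HCl) used in back-titration = 0.02775 × 0.5845 = 0.01622 mol
n(NaOH) left over = 0.01622 mol (1:1 ratio)
n(NaOH) consumed by analyte = 0.02887 − 0.01622 = 0.01265 mol
From the 1:2 ratio, n(C9H8O4) = 1/2 × 0.01265 = 6.327 × 10^-3 mol
mass of C9H8O4 = 6.327 × 10^-3 × 180.16 = 1.140 g
% C9H8O4 = 1.140 / 1.648 × 100 = 69.17 %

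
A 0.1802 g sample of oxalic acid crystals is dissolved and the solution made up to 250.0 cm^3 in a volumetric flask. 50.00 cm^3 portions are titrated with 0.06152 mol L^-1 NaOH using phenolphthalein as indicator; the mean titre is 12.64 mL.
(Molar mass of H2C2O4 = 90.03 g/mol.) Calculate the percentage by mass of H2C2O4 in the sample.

97.13 %

H2C2O4 + 2 NaOH → Na2C2O4 + 2 H2O
n(NaOH) per titration = 0.01264 × 0.06152 = 7.776 × 10^-4 mol
From the 1:2 ratio, n(H2C2O4) in each aliquot = 1/2 × 7.776 × 10^-4 = 3.888 × 10^-4 mol
n(H2C2O4) in the whole flask = 3.888 × 10^-4 × 250.0/50.00 = 1.944 × 10^-3 mol
mass of H2C2O4 = 1.944 × 10^-3 × 90.03 = 0.1750 g
% H2C2O4 = 0.1750 / 0.1802 × 100 = 97.13 %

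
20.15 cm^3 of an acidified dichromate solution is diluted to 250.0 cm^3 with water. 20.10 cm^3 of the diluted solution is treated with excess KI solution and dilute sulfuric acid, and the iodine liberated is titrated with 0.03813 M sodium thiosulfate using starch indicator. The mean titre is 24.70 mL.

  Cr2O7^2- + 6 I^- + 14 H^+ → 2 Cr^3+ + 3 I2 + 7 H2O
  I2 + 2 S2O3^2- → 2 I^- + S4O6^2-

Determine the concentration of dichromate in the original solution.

n(S2O3^2-) = 0.02470 × 0.03813 = 9.418 × 10^-4 mol
n(I2) = n(S2O3^2-)/2 = 4.709 × 10^-4 mol
From the 1:3 ratio, n(Cr2O7^2-) in the aliquot = 1/3 × 4.709 × 10^-4 = 1.570 × 10^-4 mol
[Cr2O7^2-]_dilute = 1.570 × 10^-4 / 0.02010 = 0.007809 mol/L
[Cr2O7^2-]_original = 0.007809 × 250.0/20.15 = 0.09689 mol/L

0.09689 M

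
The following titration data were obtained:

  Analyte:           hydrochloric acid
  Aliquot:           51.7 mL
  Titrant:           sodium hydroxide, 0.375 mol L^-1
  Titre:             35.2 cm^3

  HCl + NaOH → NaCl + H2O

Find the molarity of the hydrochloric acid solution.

n(NaOH) = 0.0352 L × 0.375 mol/L = 0.0132 mol
n(HCl) = 0.0132 mol (1:1 mole ratio)
[HCl] = 0.0132 mol / 0.0517 L = 0.255 mol/L

0.255 mol/L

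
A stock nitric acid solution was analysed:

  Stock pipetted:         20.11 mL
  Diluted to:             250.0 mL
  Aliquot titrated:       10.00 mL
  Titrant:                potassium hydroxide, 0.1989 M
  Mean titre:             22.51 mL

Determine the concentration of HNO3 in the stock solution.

HNO3 + KOH → KNO3 + H2O
n(KOH) = 0.02251 × 0.1989 = 4.477 × 10^-3 mol
n(HNO3) in the aliquot = 4.477 × 10^-3 mol (1:1 ratio)
[HNO3]_dilute = 4.477 × 10^-3 / 0.01000 = 0.4477 mol/L
Dilution factor = 250.0 / 20.11 = 12.43
[HNO3]_stock = 0.4477 × 12.43 = 5.566 mol/L

5.566 M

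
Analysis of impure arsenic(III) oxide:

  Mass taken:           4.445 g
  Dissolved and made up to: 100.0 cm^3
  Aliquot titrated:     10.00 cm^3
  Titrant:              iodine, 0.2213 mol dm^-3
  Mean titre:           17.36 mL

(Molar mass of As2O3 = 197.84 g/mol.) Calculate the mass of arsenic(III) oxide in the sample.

3.800 g

As2O3 + 2 I2 + 2 H2O → As2O5 + 4 HI
n(I2) per titration = 0.01736 × 0.2213 = 3.842 × 10^-3 mol
From the 1:2 ratio, n(As2O3) in each aliquot = 1/2 × 3.842 × 10^-3 = 1.921 × 10^-3 mol
n(As2O3) in the whole flask = 1.921 × 10^-3 × 100.0/10.00 = 0.01921 mol
mass of As2O3 = 0.01921 × 197.84 = 3.800 g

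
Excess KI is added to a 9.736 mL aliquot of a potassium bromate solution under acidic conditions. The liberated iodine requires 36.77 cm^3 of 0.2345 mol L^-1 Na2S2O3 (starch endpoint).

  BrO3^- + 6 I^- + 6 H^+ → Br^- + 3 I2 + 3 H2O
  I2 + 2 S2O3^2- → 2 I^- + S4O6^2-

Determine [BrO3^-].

0.1476 mol/L

n(S2O3^2-) = 0.03677 × 0.2345 = 8.623 × 10^-3 mol
n(I2) = n(S2O3^2-)/2 = 4.311 × 10^-3 mol
From the 1:3 ratio, n(BrO3^-) in the aliquot = 1/3 × 4.311 × 10^-3 = 1.437 × 10^-3 mol
[BrO3^-] = 1.437 × 10^-3 / 0.009736 = 0.1476 mol/L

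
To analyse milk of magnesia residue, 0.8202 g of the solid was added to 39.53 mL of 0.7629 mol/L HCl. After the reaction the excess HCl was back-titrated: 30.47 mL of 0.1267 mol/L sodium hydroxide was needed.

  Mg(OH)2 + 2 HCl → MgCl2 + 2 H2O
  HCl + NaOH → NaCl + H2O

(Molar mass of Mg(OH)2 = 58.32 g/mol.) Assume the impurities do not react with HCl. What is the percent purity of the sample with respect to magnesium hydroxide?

93.49 %

n(HCl) added = 0.03953 × 0.7629 = 0.03016 mol
n(NaOH) used in back-titration = 0.03047 × 0.1267 = 3.861 × 10^-3 mol
n(HCl) left over = 3.861 × 10^-3 mol (1:1 ratio)
n(HCl) consumed by analyte = 0.03016 − 3.861 × 10^-3 = 0.02630 mol
From the 1:2 ratio, n(Mg(OH)2) = 1/2 × 0.02630 = 0.01315 mol
mass of Mg(OH)2 = 0.01315 × 58.32 = 0.7668 g
% Mg(OH)2 = 0.7668 / 0.8202 × 100 = 93.49 %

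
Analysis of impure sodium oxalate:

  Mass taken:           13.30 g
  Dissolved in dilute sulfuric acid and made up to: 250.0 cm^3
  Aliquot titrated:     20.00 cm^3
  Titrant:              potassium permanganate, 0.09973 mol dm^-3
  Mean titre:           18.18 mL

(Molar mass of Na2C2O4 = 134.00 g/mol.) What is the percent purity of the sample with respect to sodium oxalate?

2 MnO4^- + 5 C2O4^2- + 16 H^+ → 2 Mn^2+ + 10 CO2 + 8 H2O
n(KMnO4) per titration = 0.01818 × 0.09973 = 1.813 × 10^-3 mol
From the 5:2 ratio, n(Na2C2O4) in each aliquot = 5/2 × 1.813 × 10^-3 = 4.533 × 10^-3 mol
n(Na2C2O4) in the whole flask = 4.533 × 10^-3 × 250.0/20.00 = 0.05666 mol
mass of Na2C2O4 = 0.05666 × 134.00 = 7.592 g
% Na2C2O4 = 7.592 / 13.30 × 100 = 57.09 %

57.09 %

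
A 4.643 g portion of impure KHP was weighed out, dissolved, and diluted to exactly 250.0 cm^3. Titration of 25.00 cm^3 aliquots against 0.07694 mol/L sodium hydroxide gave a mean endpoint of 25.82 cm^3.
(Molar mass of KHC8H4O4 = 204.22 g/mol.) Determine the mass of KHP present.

KHC8H4O4 + NaOH → KNaC8H4O4 + H2O
n(NaOH) per titration = 0.02582 × 0.07694 = 1.987 × 10^-3 mol
n(KHC8H4O4) in each aliquot = 1.987 × 10^-3 mol (1:1 ratio)
n(KHC8H4O4) in the whole flask = 1.987 × 10^-3 × 250.0/25.00 = 0.01987 mol
mass of KHC8H4O4 = 0.01987 × 204.22 = 4.057 g

4.057 g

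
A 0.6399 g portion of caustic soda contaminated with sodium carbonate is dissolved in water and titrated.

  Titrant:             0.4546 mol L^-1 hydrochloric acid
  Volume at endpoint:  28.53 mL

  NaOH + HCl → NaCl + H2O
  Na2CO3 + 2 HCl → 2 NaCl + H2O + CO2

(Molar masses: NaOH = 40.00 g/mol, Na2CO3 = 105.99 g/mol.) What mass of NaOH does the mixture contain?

0.1460 g

n(HCl) = 0.02853 × 0.4546 = 0.01297 mol
Let x = n(NaOH), y = n(Na2CO3).
Titrant: 1x + 2y = 0.01297;  mass: 40.00x + 105.99y = 0.6399
Solving, x = 3.650 × 10^-3 mol, y = 4.660 × 10^-3 mol
mass of NaOH = 3.650 × 10^-3 × 40.00 = 0.1460 g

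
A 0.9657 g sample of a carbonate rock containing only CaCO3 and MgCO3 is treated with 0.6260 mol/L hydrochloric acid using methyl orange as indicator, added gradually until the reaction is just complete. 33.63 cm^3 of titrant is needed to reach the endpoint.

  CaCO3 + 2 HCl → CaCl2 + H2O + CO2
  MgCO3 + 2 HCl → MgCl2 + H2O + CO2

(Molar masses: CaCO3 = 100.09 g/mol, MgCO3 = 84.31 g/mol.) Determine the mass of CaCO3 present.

n(HCl) = 0.03363 × 0.6260 = 0.02105 mol
Let x = n(CaCO3), y = n(MgCO3).
Titrant: 2x + 2y = 0.02105;  mass: 100.09x + 84.31y = 0.9657
Solving, x = 4.958 × 10^-3 mol, y = 5.568 × 10^-3 mol
mass of CaCO3 = 4.958 × 10^-3 × 100.09 = 0.4962 g

0.4962 g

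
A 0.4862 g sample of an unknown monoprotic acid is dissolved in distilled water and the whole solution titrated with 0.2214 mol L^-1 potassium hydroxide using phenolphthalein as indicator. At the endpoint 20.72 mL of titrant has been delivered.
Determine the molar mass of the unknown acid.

n(KOH) = 0.02072 L × 0.2214 mol/L = 4.587 × 10^-3 mol
n(HA) = 4.587 × 10^-3 mol (1:1 ratio)
M = m / n = 0.4862 g / 4.587 × 10^-3 mol = 106.0 g/mol

106.0 g/mol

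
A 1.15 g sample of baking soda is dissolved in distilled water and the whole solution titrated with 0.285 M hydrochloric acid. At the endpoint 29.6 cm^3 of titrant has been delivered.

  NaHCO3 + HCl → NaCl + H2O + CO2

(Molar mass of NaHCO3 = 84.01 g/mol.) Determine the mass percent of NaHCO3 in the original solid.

61.6 %

n(HCl) = 0.0296 L × 0.285 mol/L = 8.44 × 10^-3 mol
n(NaHCO3) = 8.44 × 10^-3 mol (1:1 ratio)
mass of NaHCO3 = 8.44 × 10^-3 × 84.01 g/mol = 0.709 g
% NaHCO3 = 0.709 / 1.15 × 100 = 61.6 %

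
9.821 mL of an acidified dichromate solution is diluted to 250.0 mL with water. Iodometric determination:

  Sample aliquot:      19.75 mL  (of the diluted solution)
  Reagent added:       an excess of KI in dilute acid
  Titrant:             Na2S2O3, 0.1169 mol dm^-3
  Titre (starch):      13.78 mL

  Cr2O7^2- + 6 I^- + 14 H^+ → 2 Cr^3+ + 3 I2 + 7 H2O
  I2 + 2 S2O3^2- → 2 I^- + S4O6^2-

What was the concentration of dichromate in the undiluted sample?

0.3460 mol/L

n(S2O3^2-) = 0.01378 × 0.1169 = 1.611 × 10^-3 mol
n(I2) = n(S2O3^2-)/2 = 8.054 × 10^-4 mol
From the 1:3 ratio, n(Cr2O7^2-) in the aliquot = 1/3 × 8.054 × 10^-4 = 2.685 × 10^-4 mol
[Cr2O7^2-]_dilute = 2.685 × 10^-4 / 0.01975 = 0.01359 mol/L
[Cr2O7^2-]_original = 0.01359 × 250.0/9.821 = 0.3460 mol/L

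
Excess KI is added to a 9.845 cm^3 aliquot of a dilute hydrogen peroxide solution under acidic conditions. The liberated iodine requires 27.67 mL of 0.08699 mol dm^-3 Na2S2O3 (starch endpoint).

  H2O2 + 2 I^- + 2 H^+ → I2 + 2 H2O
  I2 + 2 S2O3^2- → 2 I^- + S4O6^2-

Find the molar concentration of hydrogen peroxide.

0.1222 mol/L

n(S2O3^2-) = 0.02767 × 0.08699 = 2.407 × 10^-3 mol
n(I2) = n(S2O3^2-)/2 = 1.204 × 10^-3 mol
n(H2O2) in the aliquot = 1.204 × 10^-3 mol (1:1 ratio)
[H2O2] = 1.204 × 10^-3 / 0.009845 = 0.1222 mol/L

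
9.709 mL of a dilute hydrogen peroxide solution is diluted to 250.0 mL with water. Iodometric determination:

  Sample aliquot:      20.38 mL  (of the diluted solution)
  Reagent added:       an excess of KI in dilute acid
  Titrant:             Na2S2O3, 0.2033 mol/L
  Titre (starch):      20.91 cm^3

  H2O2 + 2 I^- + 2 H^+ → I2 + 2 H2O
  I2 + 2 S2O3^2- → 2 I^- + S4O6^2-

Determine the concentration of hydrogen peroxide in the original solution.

n(S2O3^2-) = 0.02091 × 0.2033 = 4.251 × 10^-3 mol
n(I2) = n(S2O3^2-)/2 = 2.126 × 10^-3 mol
n(H2O2) in the aliquot = 2.126 × 10^-3 mol (1:1 ratio)
[H2O2]_dilute = 2.126 × 10^-3 / 0.02038 = 0.1043 mol/L
[H2O2]_original = 0.1043 × 250.0/9.709 = 2.685 mol/L

2.685 mol/L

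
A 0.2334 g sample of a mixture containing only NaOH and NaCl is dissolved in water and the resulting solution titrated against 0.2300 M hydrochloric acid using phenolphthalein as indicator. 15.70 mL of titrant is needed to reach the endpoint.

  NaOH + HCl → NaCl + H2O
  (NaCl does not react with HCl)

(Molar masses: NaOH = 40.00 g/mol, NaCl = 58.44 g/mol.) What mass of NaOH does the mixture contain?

n(HCl) = 0.01570 × 0.2300 = 3.611 × 10^-3 mol
Let x = n(NaOH), y = n(NaCl).
Titrant: 1x = 3.611 × 10^-3;  mass: 40.00x + 58.44y = 0.2334
Solving, x = 3.611 × 10^-3 mol, y = 1.522 × 10^-3 mol
mass of NaOH = 3.611 × 10^-3 × 40.00 = 0.1444 g

0.1444 g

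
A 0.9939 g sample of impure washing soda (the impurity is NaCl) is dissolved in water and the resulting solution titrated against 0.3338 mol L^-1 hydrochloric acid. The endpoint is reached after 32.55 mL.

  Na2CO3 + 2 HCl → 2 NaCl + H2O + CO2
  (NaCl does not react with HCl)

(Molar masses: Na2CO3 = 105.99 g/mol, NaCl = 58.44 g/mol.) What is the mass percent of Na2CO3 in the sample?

57.93 %

n(HCl) = 0.03255 × 0.3338 = 0.01087 mol
Let x = n(Na2CO3), y = n(NaCl).
Titrant: 2x = 0.01087;  mass: 105.99x + 58.44y = 0.9939
Solving, x = 5.433 × 10^-3 mol, y = 7.154 × 10^-3 mol
mass of Na2CO3 = 5.433 × 10^-3 × 105.99 = 0.5758 g
% Na2CO3 = 0.5758 / 0.9939 × 100 = 57.93 %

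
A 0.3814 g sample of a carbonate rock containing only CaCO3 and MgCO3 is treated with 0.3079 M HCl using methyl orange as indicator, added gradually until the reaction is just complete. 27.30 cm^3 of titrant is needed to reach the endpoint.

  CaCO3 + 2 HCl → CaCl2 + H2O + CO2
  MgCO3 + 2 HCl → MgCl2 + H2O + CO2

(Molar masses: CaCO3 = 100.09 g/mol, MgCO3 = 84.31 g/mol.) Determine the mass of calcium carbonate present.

0.1716 g

n(HCl) = 0.02730 × 0.3079 = 8.406 × 10^-3 mol
Let x = n(CaCO3), y = n(MgCO3).
Titrant: 2x + 2y = 8.406 × 10^-3;  mass: 100.09x + 84.31y = 0.3814
Solving, x = 1.715 × 10^-3 mol, y = 2.488 × 10^-3 mol
mass of CaCO3 = 1.715 × 10^-3 × 100.09 = 0.1716 g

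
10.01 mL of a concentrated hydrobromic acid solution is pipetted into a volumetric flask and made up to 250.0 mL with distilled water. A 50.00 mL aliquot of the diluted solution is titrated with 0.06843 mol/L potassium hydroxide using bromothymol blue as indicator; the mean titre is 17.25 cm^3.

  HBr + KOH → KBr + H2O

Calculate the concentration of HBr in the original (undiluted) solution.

0.5896 mol/L

n(KOH) = 0.01725 × 0.06843 = 1.180 × 10^-3 mol
n(HBr) in the aliquot = 1.180 × 10^-3 mol (1:1 ratio)
[HBr]_dilute = 1.180 × 10^-3 / 0.05000 = 0.02361 mol/L
Dilution factor = 250.0 / 10.01 = 24.98
[HBr]_stock = 0.02361 × 24.98 = 0.5896 mol/L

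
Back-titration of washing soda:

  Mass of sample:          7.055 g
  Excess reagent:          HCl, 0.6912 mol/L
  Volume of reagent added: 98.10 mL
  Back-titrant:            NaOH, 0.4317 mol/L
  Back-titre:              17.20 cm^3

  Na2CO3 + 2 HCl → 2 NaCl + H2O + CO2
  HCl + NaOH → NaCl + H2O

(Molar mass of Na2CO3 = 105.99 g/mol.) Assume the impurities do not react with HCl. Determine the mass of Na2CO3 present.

n(HCl) added = 0.09810 × 0.6912 = 0.06781 mol
n(NaOH) used in back-titration = 0.01720 × 0.4317 = 7.425 × 10^-3 mol
n(HCl) left over = 7.425 × 10^-3 mol (1:1 ratio)
n(HCl) consumed by analyte = 0.06781 − 7.425 × 10^-3 = 0.06038 mol
From the 1:2 ratio, n(Na2CO3) = 1/2 × 0.06038 = 0.03019 mol
mass of Na2CO3 = 0.03019 × 105.99 = 3.200 g

3.200 g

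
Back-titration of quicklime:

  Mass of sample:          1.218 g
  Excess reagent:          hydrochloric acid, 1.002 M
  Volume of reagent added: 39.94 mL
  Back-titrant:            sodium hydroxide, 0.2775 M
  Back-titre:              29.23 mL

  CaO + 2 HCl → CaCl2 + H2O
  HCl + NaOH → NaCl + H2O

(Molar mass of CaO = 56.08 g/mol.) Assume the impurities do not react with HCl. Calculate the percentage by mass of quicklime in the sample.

73.46 %

n(HCl) added = 0.03994 × 1.002 = 0.04002 mol
n(NaOH) used in back-titration = 0.02923 × 0.2775 = 8.111 × 10^-3 mol
n(HCl) left over = 8.111 × 10^-3 mol (1:1 ratio)
n(HCl) consumed by analyte = 0.04002 − 8.111 × 10^-3 = 0.03191 mol
From the 1:2 ratio, n(CaO) = 1/2 × 0.03191 = 0.01595 mol
mass of CaO = 0.01595 × 56.08 = 0.8947 g
% CaO = 0.8947 / 1.218 × 100 = 73.46 %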